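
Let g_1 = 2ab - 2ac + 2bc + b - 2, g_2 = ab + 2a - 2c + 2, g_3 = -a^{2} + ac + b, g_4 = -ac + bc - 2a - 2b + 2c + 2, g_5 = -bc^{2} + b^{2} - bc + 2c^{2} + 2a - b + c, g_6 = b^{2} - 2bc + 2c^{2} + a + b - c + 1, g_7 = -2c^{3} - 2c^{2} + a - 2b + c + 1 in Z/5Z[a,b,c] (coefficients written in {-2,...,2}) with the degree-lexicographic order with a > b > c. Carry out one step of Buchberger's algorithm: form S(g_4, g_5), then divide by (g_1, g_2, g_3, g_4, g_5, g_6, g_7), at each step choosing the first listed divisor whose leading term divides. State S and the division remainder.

S(g_4, g_5) = -b^{2}c^{2} + ab^{2} + abc + 2ac^{2} + 2b^{2}c - 2bc^{2} + 2a^{2} - ab + ac - 2bc; remainder on division = 0.

lcm(LM(g_4), LM(g_5)) = abc^{2}.
S = (lcm/LT(g_4))·g_4 − (lcm/LT(g_5))·g_5 = -b^{2}c^{2} + ab^{2} + abc + 2ac^{2} + 2b^{2}c - 2bc^{2} + 2a^{2} - ab + ac - 2bc.
Reduce S modulo (g_1, g_2, g_3, g_4, g_5, g_6, g_7) in that order:
  leading term b^{2}c^{2}: subtract (b)·g_5 from -b^{2}c^{2} + ab^{2} + abc + 2ac^{2} + 2b^{2}c - 2bc^{2} + 2a^{2} - ab + ac - 2bc → ab^{2} + abc + 2ac^{2} - b^{3} - 2b^{2}c + bc^{2} + 2a^{2} + 2ab + ac + b^{2} + 2bc
  leading term ab^{2}: subtract (-2b)·g_1 from ab^{2} + abc + 2ac^{2} - b^{3} - 2b^{2}c + bc^{2} + 2a^{2} + 2ab + ac + b^{2} + 2bc → 2abc + 2ac^{2} - b^{3} + 2b^{2}c + bc^{2} + 2a^{2} + 2ab + ac - 2b^{2} + 2bc + b
  leading term abc: subtract (c)·g_1 from 2abc + 2ac^{2} - b^{3} + 2b^{2}c + bc^{2} + 2a^{2} + 2ab + ac - 2b^{2} + 2bc + b → -ac^{2} - b^{3} + 2b^{2}c - bc^{2} + 2a^{2} + 2ab + ac - 2b^{2} + bc + b + 2c
  leading term ac^{2}: subtract (c)·g_4 from -ac^{2} - b^{3} + 2b^{2}c - bc^{2} + 2a^{2} + 2ab + ac - 2b^{2} + bc + b + 2c → -b^{3} + 2b^{2}c - 2bc^{2} + 2a^{2} + 2ab - 2ac - 2b^{2} - 2bc - 2c^{2} + b
  leading term b^{3}: subtract (-b)·g_6 from -b^{3} + 2b^{2}c - 2bc^{2} + 2a^{2} + 2ab - 2ac - 2b^{2} - 2bc - 2c^{2} + b → 2a^{2} - 2ab - 2ac - b^{2} + 2bc - 2c^{2} + 2b
  leading term a^{2}: subtract (-2)·g_3 from 2a^{2} - 2ab - 2ac - b^{2} + 2bc - 2c^{2} + 2b → -2ab - b^{2} + 2bc - 2c^{2} - b
  leading term ab: subtract (-1)·g_1 from -2ab - b^{2} + 2bc - 2c^{2} - b → -2ac - b^{2} - bc - 2c^{2} - 2
  leading term ac: subtract (2)·g_4 from -2ac - b^{2} - bc - 2c^{2} - 2 → -b^{2} + 2bc - 2c^{2} - a - b + c - 1
  leading term b^{2}: subtract (-1)·g_6 from -b^{2} + 2bc - 2c^{2} - a - b + c - 1 → 0
The remainder is 0, so this S-polynomial contributes no new basis element.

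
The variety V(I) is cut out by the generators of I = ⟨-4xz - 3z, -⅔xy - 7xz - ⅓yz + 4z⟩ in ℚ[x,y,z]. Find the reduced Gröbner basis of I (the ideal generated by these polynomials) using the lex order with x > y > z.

G = {xy + ½yz - 111/8z, xz + ¾z, yz² - 3/2yz - 111/4z²}

f_1 = -4xz - 3z, LT = xz.
f_2 = -⅔xy - 7xz - ⅓yz + 4z, LT = xy.

S(f_1,f_2): lcm = xyz. S = -21/2xz² - ½yz² + ¾yz + 6z².
  leading term xz²: subtract (21/8z)·f_1 from -21/2xz² - ½yz² + ¾yz + 6z² → -½yz² + ¾yz + 111/8z²
  leading term yz²: no divisor's leading term divides it; move -½yz² to the remainder.
  leading term yz: no divisor's leading term divides it; move ¾yz to the remainder.
  leading term z²: no divisor's leading term divides it; move 111/8z² to the remainder.
  remainder -½yz² + ¾yz + 111/8z² ≠ 0; add g_3 = -½yz² + ¾yz + 111/8z² to the basis.

The other S-polynomials (S(f_1,g_3), S(f_2,g_3)) all reduce to 0 modulo the current basis, so we have a Gröbner basis.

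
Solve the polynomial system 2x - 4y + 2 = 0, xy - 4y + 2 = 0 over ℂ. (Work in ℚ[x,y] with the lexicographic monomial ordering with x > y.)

Compute a lex Gröbner basis by Buchberger's algorithm.
f_1 = 2x - 4y + 2, LT = x.
f_2 = xy - 4y + 2, LT = xy.

S(f_1,f_2): lcm = xy. S = -2y² + 5y - 2.
  leading term y²: no divisor's leading term divides it; move -2y² to the remainder.
  leading term y: no divisor's leading term divides it; move 5y to the remainder.
  leading term 1: no divisor's leading term divides it; move -2 to the remainder.
  remainder -2y² + 5y - 2 ≠ 0; add h_3 = -2y² + 5y - 2 to the basis.

The other S-polynomials (S(f_1,h_3), S(f_2,h_3)) all reduce to 0 modulo the current basis, so we have a Gröbner basis.
Inter-reduce: drop elements whose leading term is divisible by another's, tail-reduce, and make monic.
Reduced Gröbner basis: {x - 2y + 1, y² - 5/2y + 1}.

A lex Gröbner basis eliminates variables successively. Here y² - 5/2y + 1 depends only on y, with roots {1/2, 2}; lifting each root through the earlier basis elements recovers the full solutions.
  y = 1/2: the earlier basis element becomes x = 0, giving x = 0 — point (0, 1/2).
  y = 2: the earlier basis element becomes x - 3 = 0, giving x = 3 — point (3, 2).
Check: every point annihilates each of the original generators.
This is the nonlinear analogue of row-reducing a linear system.

{(0, 1/2), (3, 2)}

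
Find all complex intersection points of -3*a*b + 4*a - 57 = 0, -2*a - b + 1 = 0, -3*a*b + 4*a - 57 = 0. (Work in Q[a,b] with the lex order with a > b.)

{(3, -5), (-19/6, 22/3)}

Compute a lex Gröbner basis by Buchberger's algorithm.
f_1 = -3*a*b + 4*a - 57, LT = a*b.
f_2 = -2*a - b + 1, LT = a.
f_3 = -3*a*b + 4*a - 57, LT = a*b.

S(f_1,f_2): lcm = a*b. S = -4/3*a - 1/2*b**2 + 1/2*b + 19.
  leading term a: subtract (2/3)·f_2 from -4/3*a - 1/2*b**2 + 1/2*b + 19 → -1/2*b**2 + 7/6*b + 55/3
  leading term b**2: no divisor's leading term divides it; move -1/2*b**2 to the remainder.
  leading term b: no divisor's leading term divides it; move 7/6*b to the remainder.
  leading term 1: no divisor's leading term divides it; move 55/3 to the remainder.
  remainder -1/2*b**2 + 7/6*b + 55/3 ≠ 0; add h_4 = -1/2*b**2 + 7/6*b + 55/3 to the basis.

S(f_1,f_3): lcm = a*b. S = 0.
  remainder 0.

S(f_2,f_3): lcm = a*b. S = 4/3*a + 1/2*b**2 - 1/2*b - 19.
  leading term a: subtract (-2/3)·f_2 from 4/3*a + 1/2*b**2 - 1/2*b - 19 → 1/2*b**2 - 7/6*b - 55/3
  leading term b**2: subtract (-1)·h_4 from 1/2*b**2 - 7/6*b - 55/3 → 0
  remainder 0.

S(f_1,h_4): lcm = a*b**2. S = a*b + 110/3*a + 19*b.
  leading term a*b: subtract (-1/3)·f_1 from a*b + 110/3*a + 19*b → 38*a + 19*b - 19
  leading term a: subtract (-19)·f_2 from 38*a + 19*b - 19 → 0
  remainder 0.

S(f_2,h_4): leading monomials are coprime, so the S-polynomial reduces to 0 (Buchberger's first criterion).
S(f_3,h_4): lcm = a*b**2. S = a*b + 110/3*a + 19*b.
  leading term a*b: subtract (-1/3)·f_1 from a*b + 110/3*a + 19*b → 38*a + 19*b - 19
  leading term a: subtract (-19)·f_2 from 38*a + 19*b - 19 → 0
  remainder 0.

Every S-polynomial of the final basis reduces to 0, so we have a Gröbner basis.
Inter-reduce: drop elements whose leading term is divisible by another's, tail-reduce, and make monic.
Reduced Gröbner basis: {a + 1/2*b - 1/2, b**2 - 7/3*b - 110/3}.

Since the basis is lex-ordered, b**2 - 7/3*b - 110/3 is univariate in b. Its roots are {-5, 22/3}. Back-substituting each root into the other basis elements fixes the other coordinates.
  b = -5: the earlier basis element becomes a - 3 = 0, giving a = 3 — point (3, -5).
  b = 22/3: the earlier basis element becomes a + 19/6 = 0, giving a = -19/6 — point (-19/6, 22/3).
A lex Gröbner basis triangularizes the system, enabling back-substitution.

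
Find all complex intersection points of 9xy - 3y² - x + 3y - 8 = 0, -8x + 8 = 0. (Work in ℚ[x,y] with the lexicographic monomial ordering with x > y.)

{(1, 1), (1, 3)}

Compute a lex Gröbner basis by Buchberger's algorithm.
f_1 = 9xy - x - 3y² + 3y - 8, LT = xy.
f_2 = -8x + 8, LT = x.

S(f_1,f_2): lcm = xy. S = -1/9x - ⅓y² + 4/3y - 8/9.
  reduce S modulo (f_1, f_2):
  remainder -⅓y² + 4/3y - 1 ≠ 0; add h_3 = -⅓y² + 4/3y - 1 to the basis.

The other S-polynomials (S(f_1,h_3), S(f_2,h_3)) all reduce to 0 modulo the current basis, so we have a Gröbner basis.
Inter-reduce: drop elements whose leading term is divisible by another's, tail-reduce, and make monic.
Reduced Gröbner basis: {x - 1, y² - 4y + 3}.

The lex basis is triangular: the last element involves only y. Solving y² - 4y + 3 = 0 gives y ∈ {1, 3}; substituting each value into the earlier elements determines the remaining variables.
  y = 1: the earlier basis element becomes x - 1 = 0, giving x = 1 — point (1, 1).
  y = 3: the earlier basis element becomes x - 1 = 0, giving x = 1 — point (1, 3).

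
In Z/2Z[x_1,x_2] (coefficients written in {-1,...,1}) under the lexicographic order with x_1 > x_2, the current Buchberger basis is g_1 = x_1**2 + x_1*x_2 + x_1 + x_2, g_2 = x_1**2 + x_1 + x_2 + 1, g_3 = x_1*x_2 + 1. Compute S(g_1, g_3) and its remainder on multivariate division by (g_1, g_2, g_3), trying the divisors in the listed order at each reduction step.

lcm(LM(g_1), LM(g_3)) = x_1**2*x_2.
S = (lcm/LT(g_1))·g_1 − (lcm/LT(g_3))·g_3 = x_1*x_2**2 + x_1*x_2 + x_1 + x_2**2.
Reduce S modulo (g_1, g_2, g_3) in that order:
  leading term x_1*x_2**2: subtract (x_2)·g_3 from x_1*x_2**2 + x_1*x_2 + x_1 + x_2**2 → x_1*x_2 + x_1 + x_2**2 + x_2
  leading term x_1*x_2: subtract (1)·g_3 from x_1*x_2 + x_1 + x_2**2 + x_2 → x_1 + x_2**2 + x_2 + 1
  leading term x_1: no divisor's leading term divides it; move x_1 to the remainder.
  leading term x_2**2: no divisor's leading term divides it; move x_2**2 to the remainder.
  leading term x_2: no divisor's leading term divides it; move x_2 to the remainder.
  leading term 1: no divisor's leading term divides it; move 1 to the remainder.
The remainder x_1 + x_2**2 + x_2 + 1 is nonzero, so it would be added as the next basis element.
An S-polynomial is built so that the two leading terms cancel; whether anything survives reduction is exactly the Gröbner-basis criterion.

S(g_1, g_3) = x_1*x_2**2 + x_1*x_2 + x_1 + x_2**2; remainder on division = x_1 + x_2**2 + x_2 + 1.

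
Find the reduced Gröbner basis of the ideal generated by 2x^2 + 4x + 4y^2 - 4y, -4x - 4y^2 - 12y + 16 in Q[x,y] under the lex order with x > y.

G = {x + y^2 + 3y - 4, y^4 + 6y^3 + y^2 - 32y + 24}

f_1 = 2x^2 + 4x + 4y^2 - 4y, LT = x^2.
f_2 = -4x - 4y^2 - 12y + 16, LT = x.

S(f_1,f_2): lcm = x^2. S = -xy^2 - 3xy + 6x + 2y^2 - 2y.
  leading term xy^2: subtract (1/4y^2)·f_2 from -xy^2 - 3xy + 6x + 2y^2 - 2y → -3xy + 6x + y^4 + 3y^3 - 2y^2 - 2y
  leading term xy: subtract (3/4y)·f_2 from -3xy + 6x + y^4 + 3y^3 - 2y^2 - 2y → 6x + y^4 + 6y^3 + 7y^2 - 14y
  leading term x: subtract (-3/2)·f_2 from 6x + y^4 + 6y^3 + 7y^2 - 14y → y^4 + 6y^3 + y^2 - 32y + 24
  leading term y^4: no divisor's leading term divides it; move y^4 to the remainder.
  leading term y^3: no divisor's leading term divides it; move 6y^3 to the remainder.
  leading term y^2: no divisor's leading term divides it; move y^2 to the remainder.
  leading term y: no divisor's leading term divides it; move -32y to the remainder.
  leading term 1: no divisor's leading term divides it; move 24 to the remainder.
  remainder y^4 + 6y^3 + y^2 - 32y + 24 ≠ 0; add g_3 = y^4 + 6y^3 + y^2 - 32y + 24 to the basis.

The other S-polynomials (S(f_1,g_3), S(f_2,g_3)) all reduce to 0 modulo the current basis, so we have a Gröbner basis.
Inter-reduce: drop elements whose leading term is divisible by another's, tail-reduce, and make monic.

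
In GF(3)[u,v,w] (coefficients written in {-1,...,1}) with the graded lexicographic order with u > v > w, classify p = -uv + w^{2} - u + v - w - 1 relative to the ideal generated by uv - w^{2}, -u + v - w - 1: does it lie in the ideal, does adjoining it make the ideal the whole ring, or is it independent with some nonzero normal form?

-uv + w^{2} - u + v - w - 1 lies in I (it reduces to 0).

First compute the reduced Gröbner basis of I by Buchberger's algorithm.
f_1 = uv - w^{2}, LT = uv.
f_2 = -u + v - w - 1, LT = u.

S(f_1,f_2): lcm = uv. S = v^{2} - vw - w^{2} - v.
  reduce S modulo (f_1, f_2):
  remainder v^{2} - vw - w^{2} - v ≠ 0; add h_3 = v^{2} - vw - w^{2} - v to the basis.

The other S-polynomials (S(f_1,h_3), S(f_2,h_3)) all reduce to 0 modulo the current basis, so we have a Gröbner basis.
Inter-reduce: drop elements whose leading term is divisible by another's, tail-reduce, and make monic.
Reduced Gröbner basis: {v^{2} - vw - w^{2} - v, u - v + w + 1}.
Label its elements g_1 = v^{2} - vw - w^{2} - v, g_2 = u - v + w + 1.

Reduce p = -uv + w^{2} - u + v - w - 1 modulo G:
  leading term uv: subtract (-v)·g_2 from -uv + w^{2} - u + v - w - 1 → -v^{2} + vw + w^{2} - u - v - w - 1
  leading term v^{2}: subtract (-1)·g_1 from -v^{2} + vw + w^{2} - u - v - w - 1 → -u + v - w - 1
  leading term u: subtract (-1)·g_2 from -u + v - w - 1 → 0
  normal form = 0.
Since the normal form is 0, p ∈ I.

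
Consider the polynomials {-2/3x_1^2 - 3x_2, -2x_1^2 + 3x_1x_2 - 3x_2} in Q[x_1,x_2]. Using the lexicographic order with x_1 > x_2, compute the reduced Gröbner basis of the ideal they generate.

G = {x_1^2 + 9/2x_2, x_1x_2 + 2x_2, x_2^2 + 8/9x_2}

Buchberger's algorithm terminates because the ascending chain of leading-term ideals stabilizes.

f_1 = -2/3x_1^2 - 3x_2, LT = x_1^2.
f_2 = -2x_1^2 + 3x_1x_2 - 3x_2, LT = x_1^2.

S(f_1,f_2): lcm = x_1^2. S = 3/2x_1x_2 + 3x_2.
  reduce S modulo (f_1, f_2):
  remainder 3/2x_1x_2 + 3x_2 ≠ 0; add g_3 = 3/2x_1x_2 + 3x_2 to the basis.

S(f_1,g_3): lcm = x_1^2x_2. S = -2x_1x_2 + 9/2x_2^2.
  reduce S modulo (f_1, f_2, g_3):
  remainder 9/2x_2^2 + 4x_2 ≠ 0; add g_4 = 9/2x_2^2 + 4x_2 to the basis.

The other S-polynomials (S(f_2,g_3), S(f_1,g_4), S(f_2,g_4), S(g_3,g_4)) all reduce to 0 modulo the current basis, so we have a Gröbner basis.
Inter-reduce: drop elements whose leading term is divisible by another's, tail-reduce, and make monic.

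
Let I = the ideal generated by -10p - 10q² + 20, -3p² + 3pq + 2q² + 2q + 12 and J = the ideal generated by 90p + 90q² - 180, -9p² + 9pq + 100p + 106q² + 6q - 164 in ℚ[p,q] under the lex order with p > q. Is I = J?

Yes, the ideals are equal.

For a fixed monomial order, each ideal has a unique reduced Gröbner basis; comparing bases decides equality.
Buchberger on the first generating set:
f_1 = -10p - 10q² + 20, LT = p.
f_2 = -3p² + 3pq + 2q² + 2q + 12, LT = p².

S(f_1,f_2): lcm = p². S = pq² + pq - 2p + ⅔q² + ⅔q + 4.
  leading term pq²: subtract (-1/10q²)·f_1 from pq² + pq - 2p + ⅔q² + ⅔q + 4 → pq - 2p - q⁴ + 8/3q² + ⅔q + 4
  leading term pq: subtract (-1/10q)·f_1 from pq - 2p - q⁴ + 8/3q² + ⅔q + 4 → -2p - q⁴ - q³ + 8/3q² + 8/3q + 4
  leading term p: subtract (⅕)·f_1 from -2p - q⁴ - q³ + 8/3q² + 8/3q + 4 → -q⁴ - q³ + 14/3q² + 8/3q
  leading term q⁴: no divisor's leading term divides it; move -q⁴ to the remainder.
  leading term q³: no divisor's leading term divides it; move -q³ to the remainder.
  leading term q²: no divisor's leading term divides it; move 14/3q² to the remainder.
  leading term q: no divisor's leading term divides it; move 8/3q to the remainder.
  remainder -q⁴ - q³ + 14/3q² + 8/3q ≠ 0; add g_3 = -q⁴ - q³ + 14/3q² + 8/3q to the basis.

S(f_1,g_3): leading monomials are coprime, so the S-polynomial reduces to 0 (Buchberger's first criterion).
S(f_2,g_3): leading monomials are coprime, so the S-polynomial reduces to 0 (Buchberger's first criterion).
Every S-polynomial of the final basis reduces to 0, so we have a Gröbner basis.
Inter-reduce: drop elements whose leading term is divisible by another's, tail-reduce, and make monic.
Reduced Gröbner basis: {p + q² - 2, q⁴ + q³ - 14/3q² - 8/3q}.

Buchberger on the second generating set:
h_1 = 90p + 90q² - 180, LT = p.
h_2 = -9p² + 9pq + 100p + 106q² + 6q - 164, LT = p².

S(h_1,h_2): lcm = p². S = pq² + pq + 82/9p + 106/9q² + ⅔q - 164/9.
  leading term pq²: subtract (1/90q²)·h_1 from pq² + pq + 82/9p + 106/9q² + ⅔q - 164/9 → pq + 82/9p - q⁴ + 124/9q² + ⅔q - 164/9
  leading term pq: subtract (1/90q)·h_1 from pq + 82/9p - q⁴ + 124/9q² + ⅔q - 164/9 → 82/9p - q⁴ - q³ + 124/9q² + 8/3q - 164/9
  leading term p: subtract (41/405)·h_1 from 82/9p - q⁴ - q³ + 124/9q² + 8/3q - 164/9 → -q⁴ - q³ + 14/3q² + 8/3q
  leading term q⁴: no divisor's leading term divides it; move -q⁴ to the remainder.
  leading term q³: no divisor's leading term divides it; move -q³ to the remainder.
  leading term q²: no divisor's leading term divides it; move 14/3q² to the remainder.
  leading term q: no divisor's leading term divides it; move 8/3q to the remainder.
  remainder -q⁴ - q³ + 14/3q² + 8/3q ≠ 0; add k_3 = -q⁴ - q³ + 14/3q² + 8/3q to the basis.

S(h_1,k_3): leading monomials are coprime, so the S-polynomial reduces to 0 (Buchberger's first criterion).
S(h_2,k_3): leading monomials are coprime, so the S-polynomial reduces to 0 (Buchberger's first criterion).
Every S-polynomial of the final basis reduces to 0, so we have a Gröbner basis.
Inter-reduce: drop elements whose leading term is divisible by another's, tail-reduce, and make monic.
Reduced Gröbner basis: {p + q² - 2, q⁴ + q³ - 14/3q² - 8/3q}.

These coincide, so the ideals are equal.
The same test decides containment: I ⊆ J iff every generator of I reduces to 0 modulo a Gröbner basis of J.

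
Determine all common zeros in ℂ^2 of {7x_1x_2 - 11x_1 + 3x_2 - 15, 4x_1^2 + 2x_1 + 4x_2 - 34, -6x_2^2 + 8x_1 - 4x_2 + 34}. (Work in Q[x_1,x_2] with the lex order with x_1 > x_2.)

Compute a lex Gröbner basis by Buchberger's algorithm.
f_1 = 7x_1x_2 - 11x_1 + 3x_2 - 15, LT = x_1x_2.
f_2 = 4x_1^2 + 2x_1 + 4x_2 - 34, LT = x_1^2.
f_3 = 8x_1 - 6x_2^2 - 4x_2 + 34, LT = x_1.

S(f_1,f_2): lcm = x_1^2x_2. S = -11/7x_1^2 - 1/14x_1x_2 - 15/7x_1 - x_2^2 + 17/2x_2.
  reduce S modulo (f_1, f_2, f_3):
  remainder -103/49x_2^2 + 459/49x_2 - 356/49 ≠ 0; add h_4 = -103/49x_2^2 + 459/49x_2 - 356/49 to the basis.

S(f_1,f_3): lcm = x_1x_2. S = -11/7x_1 + 3/4x_2^3 + 1/2x_2^2 - 107/28x_2 - 15/7.
  reduce S modulo (f_1, f_2, f_3, h_4):
  remainder 198207/42436x_2 - 198207/42436 ≠ 0; add h_5 = 198207/42436x_2 - 198207/42436 to the basis.

The other S-polynomials (S(f_2,f_3), S(f_1,h_4), S(f_2,h_4), S(f_3,h_4), S(f_1,h_5), S(f_2,h_5), S(f_3,h_5), S(h_4,h_5)) all reduce to 0 modulo the current basis, so we have a Gröbner basis.
Inter-reduce: drop elements whose leading term is divisible by another's, tail-reduce, and make monic.
Reduced Gröbner basis: {x_1 + 3, x_2 - 1}.

Elimination: the polynomial x_2 - 1 lies in the elimination ideal for x_2, so x_2 ∈ {1}. For each such x_2, the remaining basis elements (now univariate) give the rest of the solution.
  x_2 = 1: the earlier basis element becomes x_1 + 3 = 0, giving x_1 = -3 — point (-3, 1).

{(-3, 1)}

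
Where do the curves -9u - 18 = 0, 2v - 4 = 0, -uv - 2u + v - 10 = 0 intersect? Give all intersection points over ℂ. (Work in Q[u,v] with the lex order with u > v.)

{(-2, 2)}

Compute a lex Gröbner basis by Buchberger's algorithm.
f_1 = -9u - 18, LT = u.
f_2 = 2v - 4, LT = v.
f_3 = -uv - 2u + v - 10, LT = uv.

The S-polynomials (S(f_1,f_2), S(f_1,f_3), S(f_2,f_3)) all reduce to 0 modulo the current basis, so we have a Gröbner basis.
Inter-reduce: drop elements whose leading term is divisible by another's, tail-reduce, and make monic.
Reduced Gröbner basis: {u + 2, v - 2}.

From the last basis element, v - 2 = 0, so v takes values in {2}. Each choice, substituted upward through the basis, yields the corresponding point(s) of the solution set.
  v = 2: the earlier basis element becomes u + 2 = 0, giving u = -2 — point (-2, 2).
A lex Gröbner basis triangularizes the system, enabling back-substitution.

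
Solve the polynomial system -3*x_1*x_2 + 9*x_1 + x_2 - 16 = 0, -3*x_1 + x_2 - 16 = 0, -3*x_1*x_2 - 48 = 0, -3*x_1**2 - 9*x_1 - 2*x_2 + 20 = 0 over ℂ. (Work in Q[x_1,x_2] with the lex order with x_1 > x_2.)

Compute a lex Gröbner basis by Buchberger's algorithm.
f_1 = -3*x_1*x_2 + 9*x_1 + x_2 - 16, LT = x_1*x_2.
f_2 = -3*x_1 + x_2 - 16, LT = x_1.
f_3 = -3*x_1*x_2 - 48, LT = x_1*x_2.
f_4 = -3*x_1**2 - 9*x_1 - 2*x_2 + 20, LT = x_1**2.

S(f_1,f_2): lcm = x_1*x_2. S = -3*x_1 + 1/3*x_2**2 - 17/3*x_2 + 16/3.
  reduce S modulo (f_1, f_2, f_3, f_4):
  remainder 1/3*x_2**2 - 20/3*x_2 + 64/3 ≠ 0; add h_5 = 1/3*x_2**2 - 20/3*x_2 + 64/3 to the basis.

S(f_1,f_3): lcm = x_1*x_2. S = -3*x_1 - 1/3*x_2 - 32/3.
  reduce S modulo (f_1, f_2, f_3, f_4, h_5):
  remainder -4/3*x_2 + 16/3 ≠ 0; add h_6 = -4/3*x_2 + 16/3 to the basis.

The other S-polynomials (S(f_1,f_4), S(f_2,f_3), S(f_2,f_4), S(f_3,f_4), S(f_1,h_5), S(f_2,h_5), S(f_3,h_5), S(f_4,h_5), S(f_1,h_6), S(f_2,h_6), S(f_3,h_6), S(f_4,h_6), S(h_5,h_6)) all reduce to 0 modulo the current basis, so we have a Gröbner basis.
Inter-reduce: drop elements whose leading term is divisible by another's, tail-reduce, and make monic.
Reduced Gröbner basis: {x_1 + 4, x_2 - 4}.

The lex basis is triangular: the last element involves only x_2. Solving x_2 - 4 = 0 gives x_2 ∈ {4}; substituting each value into the earlier elements determines the remaining variables.
  x_2 = 4: the earlier basis element becomes x_1 + 4 = 0, giving x_1 = -4 — point (-4, 4).

{(-4, 4)}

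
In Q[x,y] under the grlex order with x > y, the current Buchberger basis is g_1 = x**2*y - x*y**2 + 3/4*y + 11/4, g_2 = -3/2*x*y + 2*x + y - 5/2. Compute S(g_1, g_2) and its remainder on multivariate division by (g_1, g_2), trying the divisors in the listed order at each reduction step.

S(g_1, g_2) = -x*y**2 + 4/3*x**2 + 2/3*x*y - 5/3*x + 3/4*y + 11/4; remainder on division = 4/3*x**2 - 2/3*y**2 - 23/9*x + 71/36*y + 139/36.

lcm(LM(g_1), LM(g_2)) = x**2*y.
S = (lcm/LT(g_1))·g_1 − (lcm/LT(g_2))·g_2 = -x*y**2 + 4/3*x**2 + 2/3*x*y - 5/3*x + 3/4*y + 11/4.
Reduce S modulo (g_1, g_2) in that order:
  leading term x*y**2: subtract (2/3*y)·g_2 from -x*y**2 + 4/3*x**2 + 2/3*x*y - 5/3*x + 3/4*y + 11/4 → 4/3*x**2 - 2/3*x*y - 2/3*y**2 - 5/3*x + 29/12*y + 11/4
  leading term x**2: no divisor's leading term divides it; move 4/3*x**2 to the remainder.
  leading term x*y: subtract (4/9)·g_2 from -2/3*x*y - 2/3*y**2 - 5/3*x + 29/12*y + 11/4 → -2/3*y**2 - 23/9*x + 71/36*y + 139/36
  leading term y**2: no divisor's leading term divides it; move -2/3*y**2 to the remainder.
  leading term x: no divisor's leading term divides it; move -23/9*x to the remainder.
  leading term y: no divisor's leading term divides it; move 71/36*y to the remainder.
  leading term 1: no divisor's leading term divides it; move 139/36 to the remainder.
The remainder 4/3*x**2 - 2/3*y**2 - 23/9*x + 71/36*y + 139/36 is nonzero, so it would be added as the next basis element.
An S-polynomial is built so that the two leading terms cancel; whether anything survives reduction is exactly the Gröbner-basis criterion.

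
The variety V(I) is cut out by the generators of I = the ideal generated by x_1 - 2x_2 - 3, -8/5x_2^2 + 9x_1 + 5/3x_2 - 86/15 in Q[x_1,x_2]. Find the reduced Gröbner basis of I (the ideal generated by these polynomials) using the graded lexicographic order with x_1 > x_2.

This is the nonlinear analogue of row-reducing a linear system.

f_1 = x_1 - 2x_2 - 3, LT = x_1.
f_2 = -8/5x_2^2 + 9x_1 + 5/3x_2 - 86/15, LT = x_2^2.

The S-polynomials (S(f_1,f_2)) all reduce to 0 modulo the current basis, so we have a Gröbner basis.

G = {x_2^2 - 295/24x_2 - 319/24, x_1 - 2x_2 - 3}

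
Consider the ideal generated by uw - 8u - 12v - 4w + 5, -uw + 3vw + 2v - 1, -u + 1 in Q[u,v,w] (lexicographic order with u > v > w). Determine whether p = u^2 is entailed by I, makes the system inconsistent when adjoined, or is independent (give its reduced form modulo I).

Adjoining u^2 makes the ideal the whole ring: the system is inconsistent.

First compute the reduced Gröbner basis of I by Buchberger's algorithm.
f_1 = uw - 8u - 12v - 4w + 5, LT = uw.
f_2 = -uw + 3vw + 2v - 1, LT = uw.
f_3 = -u + 1, LT = u.

S(f_1,f_2): lcm = uw. S = -8u + 3vw - 10v - 4w + 4.
  leading term u: subtract (8)·f_3 from -8u + 3vw - 10v - 4w + 4 → 3vw - 10v - 4w - 4
  leading term vw: no divisor's leading term divides it; move 3vw to the remainder.
  leading term v: no divisor's leading term divides it; move -10v to the remainder.
  leading term w: no divisor's leading term divides it; move -4w to the remainder.
  leading term 1: no divisor's leading term divides it; move -4 to the remainder.
  remainder 3vw - 10v - 4w - 4 ≠ 0; add h_4 = 3vw - 10v - 4w - 4 to the basis.

S(f_1,f_3): lcm = uw. S = -8u - 12v - 3w + 5.
  leading term u: subtract (8)·f_3 from -8u - 12v - 3w + 5 → -12v - 3w - 3
  leading term v: no divisor's leading term divides it; move -12v to the remainder.
  leading term w: no divisor's leading term divides it; move -3w to the remainder.
  leading term 1: no divisor's leading term divides it; move -3 to the remainder.
  remainder -12v - 3w - 3 ≠ 0; add h_5 = -12v - 3w - 3 to the basis.

S(h_4,h_5): lcm = vw. S = -10/3v - 1/4w^2 - 19/12w - 4/3.
  leading term v: subtract (5/18)·h_5 from -10/3v - 1/4w^2 - 19/12w - 4/3 → -1/4w^2 - 3/4w - 1/2
  leading term w^2: no divisor's leading term divides it; move -1/4w^2 to the remainder.
  leading term w: no divisor's leading term divides it; move -3/4w to the remainder.
  leading term 1: no divisor's leading term divides it; move -1/2 to the remainder.
  remainder -1/4w^2 - 3/4w - 1/2 ≠ 0; add h_6 = -1/4w^2 - 3/4w - 1/2 to the basis.

The other S-polynomials (S(f_2,f_3), S(f_1,h_4), S(f_2,h_4), S(f_3,h_4), S(f_1,h_5), S(f_2,h_5), S(f_3,h_5), S(f_1,h_6), S(f_2,h_6), S(f_3,h_6), S(h_4,h_6), S(h_5,h_6)) all reduce to 0 modulo the current basis, so we have a Gröbner basis.
Inter-reduce: drop elements whose leading term is divisible by another's, tail-reduce, and make monic.
Reduced Gröbner basis: {u - 1, v + 1/4w + 1/4, w^2 + 3w + 2}.
Label its elements g_1 = u - 1, g_2 = v + 1/4w + 1/4, g_3 = w^2 + 3w + 2.

Reduce p = u^2 modulo G:
  leading term u^2: subtract (u)·g_1 from u^2 → u
  leading term u: subtract (1)·g_1 from u → 1
  leading term 1: no divisor's leading term divides it; move 1 to the remainder.
  normal form = 1.
The normal form is nonzero, so p ∉ I. Since p minus its normal form lies in I, I + (p) = I + (r) where r = 1; decide whether this ideal is the whole ring.
Here r = 1 is a nonzero constant, hence a unit: 1 ∈ I + (p), the Gröbner basis of I + (p) is {1}, and the enlarged system has no common solution — adjoining p is inconsistent.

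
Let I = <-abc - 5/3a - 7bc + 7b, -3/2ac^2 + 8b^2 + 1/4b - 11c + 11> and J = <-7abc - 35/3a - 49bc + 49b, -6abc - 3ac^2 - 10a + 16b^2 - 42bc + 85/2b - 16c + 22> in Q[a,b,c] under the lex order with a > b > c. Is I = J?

Since reduced Gröbner bases are canonical representatives of ideals under a given ordering, it suffices to compute and compare them.
Buchberger on the first generating set:
f_1 = -abc - 5/3a - 7bc + 7b, LT = abc.
f_2 = -3/2ac^2 + 8b^2 + 1/4b - 11c + 11, LT = ac^2.

S(f_1,f_2): lcm = abc^2. S = 5/3ac + 16/3b^3 + 1/6b^2 + 7bc^2 - 43/3bc + 22/3b.
  reduce S modulo (f_1, f_2):
  remainder 5/3ac + 16/3b^3 + 1/6b^2 + 7bc^2 - 43/3bc + 22/3b ≠ 0; add g_3 = 5/3ac + 16/3b^3 + 1/6b^2 + 7bc^2 - 43/3bc + 22/3b to the basis.

S(f_1,g_3): lcm = abc. S = 5/3a - 16/5b^4 - 1/10b^3 - 21/5b^2c^2 + 43/5b^2c - 22/5b^2 + 7bc - 7b.
  reduce S modulo (f_1, f_2, g_3):
  remainder 5/3a - 16/5b^4 - 1/10b^3 - 21/5b^2c^2 + 43/5b^2c - 22/5b^2 + 7bc - 7b ≠ 0; add g_4 = 5/3a - 16/5b^4 - 1/10b^3 - 21/5b^2c^2 + 43/5b^2c - 22/5b^2 + 7bc - 7b to the basis.

S(f_2,g_3): lcm = ac^2. S = -16/5b^3c - 1/10b^2c - 16/3b^2 - 21/5bc^3 + 43/5bc^2 - 22/5bc - 1/6b + 22/3c - 22/3.
  reduce S modulo (f_1, f_2, g_3, g_4):
  remainder -16/5b^3c - 1/10b^2c - 16/3b^2 - 21/5bc^3 + 43/5bc^2 - 22/5bc - 1/6b + 22/3c - 22/3 ≠ 0; add g_5 = -16/5b^3c - 1/10b^2c - 16/3b^2 - 21/5bc^3 + 43/5bc^2 - 22/5bc - 1/6b + 22/3c - 22/3 to the basis.

The other S-polynomials (S(f_1,g_4), S(f_2,g_4), S(g_3,g_4), S(f_1,g_5), S(f_2,g_5), S(g_3,g_5), S(g_4,g_5)) all reduce to 0 modulo the current basis, so we have a Gröbner basis.
Inter-reduce: drop elements whose leading term is divisible by another's, tail-reduce, and make monic.
Reduced Gröbner basis: {a - 48/25b^4 - 3/50b^3 - 63/25b^2c^2 + 129/25b^2c - 66/25b^2 + 21/5bc - 21/5b, b^3c + 1/32b^2c + 5/3b^2 + 21/16bc^3 - 43/16bc^2 + 11/8bc + 5/96b - 55/24c + 55/24}.

Buchberger on the second generating set:
h_1 = -7abc - 35/3a - 49bc + 49b, LT = abc.
h_2 = -6abc - 3ac^2 - 10a + 16b^2 - 42bc + 85/2b - 16c + 22, LT = abc.

S(h_1,h_2): lcm = abc. S = -1/2ac^2 + 8/3b^2 + 1/12b - 8/3c + 11/3.
  reduce S modulo (h_1, h_2):
  remainder -1/2ac^2 + 8/3b^2 + 1/12b - 8/3c + 11/3 ≠ 0; add k_3 = -1/2ac^2 + 8/3b^2 + 1/12b - 8/3c + 11/3 to the basis.

S(h_1,k_3): lcm = abc^2. S = 5/3ac + 16/3b^3 + 1/6b^2 + 7bc^2 - 37/3bc + 22/3b.
  reduce S modulo (h_1, h_2, k_3):
  remainder 5/3ac + 16/3b^3 + 1/6b^2 + 7bc^2 - 37/3bc + 22/3b ≠ 0; add k_4 = 5/3ac + 16/3b^3 + 1/6b^2 + 7bc^2 - 37/3bc + 22/3b to the basis.

S(h_1,k_4): lcm = abc. S = 5/3a - 16/5b^4 - 1/10b^3 - 21/5b^2c^2 + 37/5b^2c - 22/5b^2 + 7bc - 7b.
  reduce S modulo (h_1, h_2, k_3, k_4):
  remainder 5/3a - 16/5b^4 - 1/10b^3 - 21/5b^2c^2 + 37/5b^2c - 22/5b^2 + 7bc - 7b ≠ 0; add k_5 = 5/3a - 16/5b^4 - 1/10b^3 - 21/5b^2c^2 + 37/5b^2c - 22/5b^2 + 7bc - 7b to the basis.

S(k_3,k_4): lcm = ac^2. S = -16/5b^3c - 1/10b^2c - 16/3b^2 - 21/5bc^3 + 37/5bc^2 - 22/5bc - 1/6b + 16/3c - 22/3.
  reduce S modulo (h_1, h_2, k_3, k_4, k_5):
  remainder -16/5b^3c - 1/10b^2c - 16/3b^2 - 21/5bc^3 + 37/5bc^2 - 22/5bc - 1/6b + 16/3c - 22/3 ≠ 0; add k_6 = -16/5b^3c - 1/10b^2c - 16/3b^2 - 21/5bc^3 + 37/5bc^2 - 22/5bc - 1/6b + 16/3c - 22/3 to the basis.

The other S-polynomials (S(h_2,k_3), S(h_2,k_4), S(h_1,k_5), S(h_2,k_5), S(k_3,k_5), S(k_4,k_5), S(h_1,k_6), S(h_2,k_6), S(k_3,k_6), S(k_4,k_6), S(k_5,k_6)) all reduce to 0 modulo the current basis, so we have a Gröbner basis.
Inter-reduce: drop elements whose leading term is divisible by another's, tail-reduce, and make monic.
Reduced Gröbner basis: {a - 48/25b^4 - 3/50b^3 - 63/25b^2c^2 + 111/25b^2c - 66/25b^2 + 21/5bc - 21/5b, b^3c + 1/32b^2c + 5/3b^2 + 21/16bc^3 - 37/16bc^2 + 11/8bc + 5/96b - 5/3c + 55/24}.

The bases are distinct; the ideals are different.

No, the ideals differ.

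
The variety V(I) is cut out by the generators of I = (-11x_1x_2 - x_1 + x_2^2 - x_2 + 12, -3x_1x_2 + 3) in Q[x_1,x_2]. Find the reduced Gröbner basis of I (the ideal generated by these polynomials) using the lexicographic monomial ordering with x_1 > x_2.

G = {x_1 - x_2^2 + x_2 - 1, x_2^3 - x_2^2 + x_2 - 1}

The reduced Gröbner basis is the canonical form of the ideal for this ordering.

f_1 = -11x_1x_2 - x_1 + x_2^2 - x_2 + 12, LT = x_1x_2.
f_2 = -3x_1x_2 + 3, LT = x_1x_2.

S(f_1,f_2): lcm = x_1x_2. S = 1/11x_1 - 1/11x_2^2 + 1/11x_2 - 1/11.
  leading term x_1: no divisor's leading term divides it; move 1/11x_1 to the remainder.
  leading term x_2^2: no divisor's leading term divides it; move -1/11x_2^2 to the remainder.
  leading term x_2: no divisor's leading term divides it; move 1/11x_2 to the remainder.
  leading term 1: no divisor's leading term divides it; move -1/11 to the remainder.
  remainder 1/11x_1 - 1/11x_2^2 + 1/11x_2 - 1/11 ≠ 0; add g_3 = 1/11x_1 - 1/11x_2^2 + 1/11x_2 - 1/11 to the basis.

S(f_1,g_3): lcm = x_1x_2. S = 1/11x_1 + x_2^3 - 12/11x_2^2 + 12/11x_2 - 12/11.
  leading term x_1: subtract (1)·g_3 from 1/11x_1 + x_2^3 - 12/11x_2^2 + 12/11x_2 - 12/11 → x_2^3 - x_2^2 + x_2 - 1
  leading term x_2^3: no divisor's leading term divides it; move x_2^3 to the remainder.
  leading term x_2^2: no divisor's leading term divides it; move -x_2^2 to the remainder.
  leading term x_2: no divisor's leading term divides it; move x_2 to the remainder.
  leading term 1: no divisor's leading term divides it; move -1 to the remainder.
  remainder x_2^3 - x_2^2 + x_2 - 1 ≠ 0; add g_4 = x_2^3 - x_2^2 + x_2 - 1 to the basis.

S(f_2,g_3): lcm = x_1x_2. S = x_2^3 - x_2^2 + x_2 - 1.
  leading term x_2^3: subtract (1)·g_4 from x_2^3 - x_2^2 + x_2 - 1 → 0
  remainder 0.

S(f_1,g_4): lcm = x_1x_2^3. S = 12/11x_1x_2^2 - x_1x_2 + x_1 - 1/11x_2^4 + 1/11x_2^3 - 12/11x_2^2.
  leading term x_1x_2^2: subtract (-12/121x_2)·f_1 from 12/11x_1x_2^2 - x_1x_2 + x_1 - 1/11x_2^4 + 1/11x_2^3 - 12/11x_2^2 → -133/121x_1x_2 + x_1 - 1/11x_2^4 + 23/121x_2^3 - 144/121x_2^2 + 144/121x_2
  leading term x_1x_2: subtract (133/1331)·f_1 from -133/121x_1x_2 + x_1 - 1/11x_2^4 + 23/121x_2^3 - 144/121x_2^2 + 144/121x_2 → 1464/1331x_1 - 1/11x_2^4 + 23/121x_2^3 - 1717/1331x_2^2 + 1717/1331x_2 - 1596/1331
  leading term x_1: subtract (1464/121)·g_3 from 1464/1331x_1 - 1/11x_2^4 + 23/121x_2^3 - 1717/1331x_2^2 + 1717/1331x_2 - 1596/1331 → -1/11x_2^4 + 23/121x_2^3 - 23/121x_2^2 + 23/121x_2 - 12/121
  leading term x_2^4: subtract (-1/11x_2)·g_4 from -1/11x_2^4 + 23/121x_2^3 - 23/121x_2^2 + 23/121x_2 - 12/121 → 12/121x_2^3 - 12/121x_2^2 + 12/121x_2 - 12/121
  leading term x_2^3: subtract (12/121)·g_4 from 12/121x_2^3 - 12/121x_2^2 + 12/121x_2 - 12/121 → 0
  remainder 0.

S(f_2,g_4): lcm = x_1x_2^3. S = x_1x_2^2 - x_1x_2 + x_1 - x_2^2.
  leading term x_1x_2^2: subtract (-1/11x_2)·f_1 from x_1x_2^2 - x_1x_2 + x_1 - x_2^2 → -12/11x_1x_2 + x_1 + 1/11x_2^3 - 12/11x_2^2 + 12/11x_2
  leading term x_1x_2: subtract (12/121)·f_1 from -12/11x_1x_2 + x_1 + 1/11x_2^3 - 12/11x_2^2 + 12/11x_2 → 133/121x_1 + 1/11x_2^3 - 144/121x_2^2 + 144/121x_2 - 144/121
  leading term x_1: subtract (133/11)·g_3 from 133/121x_1 + 1/11x_2^3 - 144/121x_2^2 + 144/121x_2 - 144/121 → 1/11x_2^3 - 1/11x_2^2 + 1/11x_2 - 1/11
  leading term x_2^3: subtract (1/11)·g_4 from 1/11x_2^3 - 1/11x_2^2 + 1/11x_2 - 1/11 → 0
  remainder 0.

S(g_3,g_4): leading monomials are coprime, so the S-polynomial reduces to 0 (Buchberger's first criterion).
Every S-polynomial of the final basis reduces to 0, so we have a Gröbner basis.
Inter-reduce: drop elements whose leading term is divisible by another's, tail-reduce, and make monic.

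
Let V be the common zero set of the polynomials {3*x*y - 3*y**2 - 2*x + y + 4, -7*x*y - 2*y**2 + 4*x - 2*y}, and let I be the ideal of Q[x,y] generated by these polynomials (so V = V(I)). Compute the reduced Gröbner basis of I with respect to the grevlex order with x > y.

f_1 = 3*x*y - 3*y**2 - 2*x + y + 4, LT = x*y.
f_2 = -7*x*y - 2*y**2 + 4*x - 2*y, LT = x*y.

S(f_1,f_2): lcm = x*y. S = -9/7*y**2 - 2/21*x + 1/21*y + 4/3.
  reduce S modulo (f_1, f_2):
  remainder -9/7*y**2 - 2/21*x + 1/21*y + 4/3 ≠ 0; add g_3 = -9/7*y**2 - 2/21*x + 1/21*y + 4/3 to the basis.

S(f_1,g_3): lcm = x*y**2. S = -y**3 - 2/27*x**2 - 17/27*x*y + 1/3*y**2 + 28/27*x + 4/3*y.
  reduce S modulo (f_1, f_2, g_3):
  remainder -2/27*x**2 + 500/729*x + 344/729*y + 344/729 ≠ 0; add g_4 = -2/27*x**2 + 500/729*x + 344/729*y + 344/729 to the basis.

The other S-polynomials (S(f_2,g_3), S(f_1,g_4), S(f_2,g_4), S(g_3,g_4)) all reduce to 0 modulo the current basis, so we have a Gröbner basis.
Inter-reduce: drop elements whose leading term is divisible by another's, tail-reduce, and make monic.

G = {x**2 - 250/27*x - 172/27*y - 172/27, x*y - 16/27*x + 8/27*y + 8/27, y**2 + 2/27*x - 1/27*y - 28/27}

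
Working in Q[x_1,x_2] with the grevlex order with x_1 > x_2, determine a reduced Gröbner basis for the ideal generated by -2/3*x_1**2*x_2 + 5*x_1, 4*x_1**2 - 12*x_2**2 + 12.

f_1 = -2/3*x_1**2*x_2 + 5*x_1, LT = x_1**2*x_2.
f_2 = 4*x_1**2 - 12*x_2**2 + 12, LT = x_1**2.

S(f_1,f_2): lcm = x_1**2*x_2. S = 3*x_2**3 - 15/2*x_1 - 3*x_2.
  reduce S modulo (f_1, f_2):
  remainder 3*x_2**3 - 15/2*x_1 - 3*x_2 ≠ 0; add g_3 = 3*x_2**3 - 15/2*x_1 - 3*x_2 to the basis.

The other S-polynomials (S(f_1,g_3), S(f_2,g_3)) all reduce to 0 modulo the current basis, so we have a Gröbner basis.
Inter-reduce: drop elements whose leading term is divisible by another's, tail-reduce, and make monic.

G = {x_2**3 - 5/2*x_1 - x_2, x_1**2 - 3*x_2**2 + 3}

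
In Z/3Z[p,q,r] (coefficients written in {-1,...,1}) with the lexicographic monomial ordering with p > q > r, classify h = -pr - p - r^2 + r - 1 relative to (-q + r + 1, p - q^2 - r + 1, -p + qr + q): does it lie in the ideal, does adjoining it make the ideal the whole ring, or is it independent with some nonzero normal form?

-pr - p - r^2 + r - 1 lies in I (it reduces to 0).

First compute the reduced Gröbner basis of I by Buchberger's algorithm.
f_1 = -q + r + 1, LT = q.
f_2 = p - q^2 - r + 1, LT = p.
f_3 = -p + qr + q, LT = p.

S(f_1,f_2): leading monomials are coprime, so the S-polynomial reduces to 0 (Buchberger's first criterion).
S(f_1,f_3): leading monomials are coprime, so the S-polynomial reduces to 0 (Buchberger's first criterion).
S(f_2,f_3): lcm = p. S = -q^2 + qr + q - r + 1.
  leading term q^2: subtract (q)·f_1 from -q^2 + qr + q - r + 1 → -r + 1
  leading term r: no divisor's leading term divides it; move -r to the remainder.
  leading term 1: no divisor's leading term divides it; move 1 to the remainder.
  remainder -r + 1 ≠ 0; add k_4 = -r + 1 to the basis.

S(f_1,k_4): leading monomials are coprime, so the S-polynomial reduces to 0 (Buchberger's first criterion).
S(f_2,k_4): leading monomials are coprime, so the S-polynomial reduces to 0 (Buchberger's first criterion).
S(f_3,k_4): leading monomials are coprime, so the S-polynomial reduces to 0 (Buchberger's first criterion).
Every S-polynomial of the final basis reduces to 0, so we have a Gröbner basis.
Inter-reduce: drop elements whose leading term is divisible by another's, tail-reduce, and make monic.
Reduced Gröbner basis: {p - 1, q + 1, r - 1}.
Label its elements g_1 = p - 1, g_2 = q + 1, g_3 = r - 1.

Reduce h = -pr - p - r^2 + r - 1 modulo G:
  leading term pr: subtract (-r)·g_1 from -pr - p - r^2 + r - 1 → -p - r^2 - 1
  leading term p: subtract (-1)·g_1 from -p - r^2 - 1 → -r^2 + 1
  leading term r^2: subtract (-r)·g_3 from -r^2 + 1 → -r + 1
  leading term r: subtract (-1)·g_3 from -r + 1 → 0
  normal form = 0.
Since the normal form is 0, h ∈ I.

The remainder on division by a Gröbner basis is unique — it is the normal form.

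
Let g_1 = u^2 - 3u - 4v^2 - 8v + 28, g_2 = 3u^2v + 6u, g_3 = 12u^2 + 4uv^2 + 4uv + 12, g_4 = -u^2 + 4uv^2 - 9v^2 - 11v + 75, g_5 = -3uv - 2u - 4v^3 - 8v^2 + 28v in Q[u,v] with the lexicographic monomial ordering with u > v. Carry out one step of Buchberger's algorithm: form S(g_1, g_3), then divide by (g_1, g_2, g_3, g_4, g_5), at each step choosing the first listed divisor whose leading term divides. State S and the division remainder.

lcm(LM(g_1), LM(g_3)) = u^2.
S = (lcm/LT(g_1))·g_1 − (lcm/LT(g_3))·g_3 = -1/3uv^2 - 1/3uv - 3u - 4v^2 - 8v + 27.
Reduce S modulo (g_1, g_2, g_3, g_4, g_5) in that order:
  leading term uv^2: subtract (1/9v)·g_5 from -1/3uv^2 - 1/3uv - 3u - 4v^2 - 8v + 27 → -1/9uv - 3u + 4/9v^4 + 8/9v^3 - 64/9v^2 - 8v + 27
  leading term uv: subtract (1/27)·g_5 from -1/9uv - 3u + 4/9v^4 + 8/9v^3 - 64/9v^2 - 8v + 27 → -79/27u + 4/9v^4 + 28/27v^3 - 184/27v^2 - 244/27v + 27
  leading term u: no divisor's leading term divides it; move -79/27u to the remainder.
  leading term v^4: no divisor's leading term divides it; move 4/9v^4 to the remainder.
  leading term v^3: no divisor's leading term divides it; move 28/27v^3 to the remainder.
  leading term v^2: no divisor's leading term divides it; move -184/27v^2 to the remainder.
  leading term v: no divisor's leading term divides it; move -244/27v to the remainder.
  leading term 1: no divisor's leading term divides it; move 27 to the remainder.
The remainder -79/27u + 4/9v^4 + 28/27v^3 - 184/27v^2 - 244/27v + 27 is nonzero, so it would be added as the next basis element.

S(g_1, g_3) = -1/3uv^2 - 1/3uv - 3u - 4v^2 - 8v + 27; remainder on division = -79/27u + 4/9v^4 + 28/27v^3 - 184/27v^2 - 244/27v + 27.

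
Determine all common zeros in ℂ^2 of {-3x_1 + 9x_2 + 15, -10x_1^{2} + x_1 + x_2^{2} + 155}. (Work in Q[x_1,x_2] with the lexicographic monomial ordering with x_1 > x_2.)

Compute a lex Gröbner basis by Buchberger's algorithm.
f_1 = -3x_1 + 9x_2 + 15, LT = x_1.
f_2 = -10x_1^{2} + x_1 + x_2^{2} + 155, LT = x_1^{2}.

S(f_1,f_2): lcm = x_1^{2}. S = -3x_1x_2 - \tfrac{49}{10}x_1 + \tfrac{1}{10}x_2^{2} + \tfrac{31}{2}.
  reduce S modulo (f_1, f_2):
  remainder -\tfrac{89}{10}x_2^{2} - \tfrac{297}{10}x_2 - 9 ≠ 0; add h_3 = -\tfrac{89}{10}x_2^{2} - \tfrac{297}{10}x_2 - 9 to the basis.

The other S-polynomials (S(f_1,h_3), S(f_2,h_3)) all reduce to 0 modulo the current basis, so we have a Gröbner basis.
Inter-reduce: drop elements whose leading term is divisible by another's, tail-reduce, and make monic.
Reduced Gröbner basis: {x_1 - 3x_2 - 5, x_2^{2} + \tfrac{297}{89}x_2 + \tfrac{90}{89}}.

Since the basis is lex-ordered, x_2^{2} + \tfrac{297}{89}x_2 + \tfrac{90}{89} is univariate in x_2. Its roots are {-3, -30/89}. Back-substituting each root into the other basis elements fixes the other coordinates.
  x_2 = -3: the earlier basis element becomes x_1 + 4 = 0, giving x_1 = -4 — point (-4, -3).
  x_2 = -30/89: the earlier basis element becomes x_1 - \tfrac{355}{89} = 0, giving x_1 = 355/89 — point (355/89, -30/89).

{(-4, -3), (355/89, -30/89)}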